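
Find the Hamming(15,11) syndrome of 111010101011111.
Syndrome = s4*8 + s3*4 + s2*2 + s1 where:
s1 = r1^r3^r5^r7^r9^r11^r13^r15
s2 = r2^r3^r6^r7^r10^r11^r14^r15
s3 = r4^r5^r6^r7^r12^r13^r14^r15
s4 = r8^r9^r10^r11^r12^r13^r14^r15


s1=0, s2=0, s3=0, s4=0

Syndrome = 0 (no error)


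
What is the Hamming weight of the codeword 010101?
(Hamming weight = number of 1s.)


Counting 1s in 010101

3


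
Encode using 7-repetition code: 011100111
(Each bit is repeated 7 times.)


Each bit -> 7 copies

000000011111111111111111111100000000000000111111111111111111111


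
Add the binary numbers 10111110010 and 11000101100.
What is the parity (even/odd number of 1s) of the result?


10111110010 = 1522
11000101100 = 1580
Sum = 3102 = 110000011110
1s count = 6

even parity (6 ones in 110000011110)


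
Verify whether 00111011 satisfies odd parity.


Number of 1s: 5

Yes, parity is correct (5 ones)


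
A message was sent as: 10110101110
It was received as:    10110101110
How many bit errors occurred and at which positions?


XOR: 00000000000

0 errors (received matches sent)


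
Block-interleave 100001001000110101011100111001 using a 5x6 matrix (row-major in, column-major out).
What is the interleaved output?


Matrix:
  100001
  001000
  110101
  011100
  111001
Read columns: 101010011101011001100000010101

101010011101011001100000010101


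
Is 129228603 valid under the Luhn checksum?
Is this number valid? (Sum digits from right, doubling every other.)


Luhn sum = 36
36 mod 10 = 6

Invalid (Luhn sum mod 10 = 6)


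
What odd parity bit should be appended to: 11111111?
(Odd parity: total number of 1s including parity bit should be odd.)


Number of 1s in data: 8
Parity bit: 1

1


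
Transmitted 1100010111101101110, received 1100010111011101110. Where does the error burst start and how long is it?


XOR: 0000000000110000000

Burst at position 10, length 2


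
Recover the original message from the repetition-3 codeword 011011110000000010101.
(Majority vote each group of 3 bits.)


Groups: 011, 011, 110, 000, 000, 010, 101
Majority votes: 1110001

1110001


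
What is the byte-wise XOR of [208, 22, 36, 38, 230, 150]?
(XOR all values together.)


XOR chain: 208 ^ 22 ^ 36 ^ 38 ^ 230 ^ 150 = 180

180


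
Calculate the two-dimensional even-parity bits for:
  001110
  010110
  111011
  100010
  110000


Row parities: 11100
Column parities: 110001

Row P: 11100, Col P: 110001, Corner: 1


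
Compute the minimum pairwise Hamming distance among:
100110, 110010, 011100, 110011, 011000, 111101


Comparing all pairs, minimum distance: 1
Can detect 0 errors, correct 0 errors

1


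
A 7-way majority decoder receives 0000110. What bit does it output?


Ones: 2 out of 7
Threshold: 4

0 (2/7 voted 1)


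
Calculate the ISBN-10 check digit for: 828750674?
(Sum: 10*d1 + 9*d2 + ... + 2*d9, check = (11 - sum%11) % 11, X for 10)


Weighted sum: 294
294 mod 11 = 8

Check digit: 3


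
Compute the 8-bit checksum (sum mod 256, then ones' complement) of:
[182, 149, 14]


Sum = 345 mod 256 = 89
Complement = 166

166


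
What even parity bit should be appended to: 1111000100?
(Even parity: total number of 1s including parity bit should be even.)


Number of 1s in data: 5
Parity bit: 1

1


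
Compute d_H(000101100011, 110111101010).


XOR: 110010001001
Count of 1s: 5

5


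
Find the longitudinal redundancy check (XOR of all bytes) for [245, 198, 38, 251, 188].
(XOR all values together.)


XOR chain: 245 ^ 198 ^ 38 ^ 251 ^ 188 = 82

82


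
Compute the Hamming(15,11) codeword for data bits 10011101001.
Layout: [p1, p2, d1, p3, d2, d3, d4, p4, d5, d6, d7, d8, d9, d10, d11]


Parity bits: p1=0, p2=0, p3=1, p4=0

001100101101001


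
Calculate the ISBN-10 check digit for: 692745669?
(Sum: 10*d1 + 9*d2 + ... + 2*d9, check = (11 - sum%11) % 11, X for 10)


Weighted sum: 315
315 mod 11 = 7

Check digit: 4


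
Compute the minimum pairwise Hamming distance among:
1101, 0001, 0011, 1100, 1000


Comparing all pairs, minimum distance: 1
Can detect 0 errors, correct 0 errors

1


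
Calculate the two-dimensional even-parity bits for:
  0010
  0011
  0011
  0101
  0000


Row parities: 10000
Column parities: 0111

Row P: 10000, Col P: 0111, Corner: 1


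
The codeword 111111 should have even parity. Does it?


Number of 1s: 6

Yes, parity is correct (6 ones)


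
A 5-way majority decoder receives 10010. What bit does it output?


Ones: 2 out of 5
Threshold: 3

0 (2/5 voted 1)


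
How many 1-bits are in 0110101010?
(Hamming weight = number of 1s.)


Counting 1s in 0110101010

5


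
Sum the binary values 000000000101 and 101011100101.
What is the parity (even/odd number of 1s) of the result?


000000000101 = 5
101011100101 = 2789
Sum = 2794 = 101011101010
1s count = 7

odd parity (7 ones in 101011101010)


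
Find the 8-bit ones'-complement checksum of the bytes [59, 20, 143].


Sum = 222 mod 256 = 222
Complement = 33

33


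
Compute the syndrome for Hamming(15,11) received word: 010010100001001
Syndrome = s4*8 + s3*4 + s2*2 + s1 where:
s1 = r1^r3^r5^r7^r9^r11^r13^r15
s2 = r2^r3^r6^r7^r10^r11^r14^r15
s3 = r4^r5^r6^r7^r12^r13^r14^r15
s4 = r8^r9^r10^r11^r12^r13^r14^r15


s1=1, s2=1, s3=0, s4=0

Syndrome = 3 (error at position 3)


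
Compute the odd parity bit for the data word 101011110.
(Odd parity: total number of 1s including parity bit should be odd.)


Number of 1s in data: 6
Parity bit: 1

1


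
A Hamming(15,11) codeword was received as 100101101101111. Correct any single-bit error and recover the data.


Syndrome = 7: error at position 7

Data: 00101101111 (corrected bit 7)


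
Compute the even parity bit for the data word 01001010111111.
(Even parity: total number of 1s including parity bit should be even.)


Number of 1s in data: 9
Parity bit: 1

1


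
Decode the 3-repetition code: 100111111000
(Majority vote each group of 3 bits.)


Groups: 100, 111, 111, 000
Majority votes: 0110

0110


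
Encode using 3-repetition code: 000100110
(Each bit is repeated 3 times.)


Each bit -> 3 copies

000000000111000000111111000


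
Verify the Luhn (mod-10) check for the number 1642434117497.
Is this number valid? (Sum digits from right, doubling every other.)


Luhn sum = 54
54 mod 10 = 4

Invalid (Luhn sum mod 10 = 4)


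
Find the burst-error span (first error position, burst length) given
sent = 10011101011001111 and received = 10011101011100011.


XOR: 00000000000101100

Burst at position 11, length 4


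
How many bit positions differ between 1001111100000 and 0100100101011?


XOR: 1101011001011
Count of 1s: 8

8


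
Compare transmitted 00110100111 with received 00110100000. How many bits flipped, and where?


XOR: 00000000111

3 error(s) at position(s): 8, 9, 10


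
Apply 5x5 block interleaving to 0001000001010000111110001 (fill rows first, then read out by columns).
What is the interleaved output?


Matrix:
  00010
  00001
  01000
  01111
  10001
Read columns: 0000100110000101001001011

0000100110000101001001011


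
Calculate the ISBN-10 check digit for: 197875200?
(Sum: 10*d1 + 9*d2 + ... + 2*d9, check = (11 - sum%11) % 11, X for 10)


Weighted sum: 278
278 mod 11 = 3

Check digit: 8


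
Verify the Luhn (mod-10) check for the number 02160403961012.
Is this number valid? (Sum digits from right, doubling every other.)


Luhn sum = 38
38 mod 10 = 8

Invalid (Luhn sum mod 10 = 8)


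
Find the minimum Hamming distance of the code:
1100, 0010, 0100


Comparing all pairs, minimum distance: 1
Can detect 0 errors, correct 0 errors

1


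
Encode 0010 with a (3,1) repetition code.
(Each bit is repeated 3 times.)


Each bit -> 3 copies

000000111000


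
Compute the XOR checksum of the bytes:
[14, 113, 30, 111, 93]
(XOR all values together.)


XOR chain: 14 ^ 113 ^ 30 ^ 111 ^ 93 = 83

83


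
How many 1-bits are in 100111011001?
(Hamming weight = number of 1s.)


Counting 1s in 100111011001

7


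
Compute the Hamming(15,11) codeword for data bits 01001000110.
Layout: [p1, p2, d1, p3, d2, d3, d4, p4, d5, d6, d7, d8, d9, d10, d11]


Parity bits: p1=1, p2=1, p3=1, p4=1

110110011000110


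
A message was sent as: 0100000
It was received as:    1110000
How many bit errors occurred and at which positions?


XOR: 1010000

2 error(s) at position(s): 0, 2


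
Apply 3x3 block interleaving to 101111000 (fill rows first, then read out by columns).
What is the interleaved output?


Matrix:
  101
  111
  000
Read columns: 110010110

110010110


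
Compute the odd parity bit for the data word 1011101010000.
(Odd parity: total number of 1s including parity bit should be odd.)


Number of 1s in data: 6
Parity bit: 1

1


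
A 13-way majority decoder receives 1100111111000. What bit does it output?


Ones: 8 out of 13
Threshold: 7

1 (8/13 voted 1)


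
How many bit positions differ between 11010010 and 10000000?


XOR: 01010010
Count of 1s: 3

3


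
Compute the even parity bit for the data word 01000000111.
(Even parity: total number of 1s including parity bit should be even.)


Number of 1s in data: 4
Parity bit: 0

0


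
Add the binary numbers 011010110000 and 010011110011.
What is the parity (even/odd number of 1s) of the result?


011010110000 = 1712
010011110011 = 1267
Sum = 2979 = 101110100011
1s count = 7

odd parity (7 ones in 101110100011)


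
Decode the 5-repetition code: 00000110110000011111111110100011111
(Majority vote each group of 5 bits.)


Groups: 00000, 11011, 00000, 11111, 11111, 01000, 11111
Majority votes: 0101101

0101101


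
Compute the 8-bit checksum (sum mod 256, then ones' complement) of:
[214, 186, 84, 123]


Sum = 607 mod 256 = 95
Complement = 160

160


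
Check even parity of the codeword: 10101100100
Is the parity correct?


Number of 1s: 5

No, parity error (5 ones)


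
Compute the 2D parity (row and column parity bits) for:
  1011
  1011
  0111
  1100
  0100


Row parities: 11101
Column parities: 1111

Row P: 11101, Col P: 1111, Corner: 0


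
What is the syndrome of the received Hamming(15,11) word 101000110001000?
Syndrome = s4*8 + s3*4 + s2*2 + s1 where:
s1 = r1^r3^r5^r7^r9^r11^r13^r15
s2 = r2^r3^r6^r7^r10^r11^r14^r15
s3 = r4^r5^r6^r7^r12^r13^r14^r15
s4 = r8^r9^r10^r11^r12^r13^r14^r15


s1=1, s2=0, s3=0, s4=0

Syndrome = 1 (error at position 1)


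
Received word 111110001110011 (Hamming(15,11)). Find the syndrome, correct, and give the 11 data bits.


Syndrome = 8: error at position 8

Data: 11001110011 (corrected bit 8)


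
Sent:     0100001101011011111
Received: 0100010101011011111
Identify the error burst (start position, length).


XOR: 0000011000000000000

Burst at position 5, length 2


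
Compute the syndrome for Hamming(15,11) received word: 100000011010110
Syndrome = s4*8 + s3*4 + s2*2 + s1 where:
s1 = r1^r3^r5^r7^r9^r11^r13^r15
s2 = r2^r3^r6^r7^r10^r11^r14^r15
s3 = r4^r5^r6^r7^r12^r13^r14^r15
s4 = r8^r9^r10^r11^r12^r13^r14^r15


s1=0, s2=0, s3=0, s4=1

Syndrome = 8 (error at position 8)


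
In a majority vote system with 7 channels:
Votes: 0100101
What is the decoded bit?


Ones: 3 out of 7
Threshold: 4

0 (3/7 voted 1)


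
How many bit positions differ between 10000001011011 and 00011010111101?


XOR: 10011011100110
Count of 1s: 8

8


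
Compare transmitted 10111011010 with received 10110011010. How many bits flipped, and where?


XOR: 00001000000

1 error(s) at position(s): 4


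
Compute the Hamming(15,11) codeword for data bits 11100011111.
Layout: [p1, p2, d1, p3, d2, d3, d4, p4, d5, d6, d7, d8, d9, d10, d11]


Parity bits: p1=1, p2=1, p3=0, p4=1

111011010011111


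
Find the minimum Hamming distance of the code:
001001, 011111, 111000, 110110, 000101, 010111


Comparing all pairs, minimum distance: 1
Can detect 0 errors, correct 0 errors

1


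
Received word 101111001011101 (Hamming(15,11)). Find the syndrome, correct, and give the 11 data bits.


Syndrome = 9: error at position 9

Data: 11100011101 (corrected bit 9)


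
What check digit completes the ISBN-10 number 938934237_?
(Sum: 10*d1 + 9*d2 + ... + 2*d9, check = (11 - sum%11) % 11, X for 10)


Weighted sum: 313
313 mod 11 = 5

Check digit: 6


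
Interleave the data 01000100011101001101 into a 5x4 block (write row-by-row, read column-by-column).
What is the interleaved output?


Matrix:
  0100
  0100
  0111
  0100
  1101
Read columns: 00001111110010000101

00001111110010000101


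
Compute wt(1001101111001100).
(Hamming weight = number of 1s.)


Counting 1s in 1001101111001100

9


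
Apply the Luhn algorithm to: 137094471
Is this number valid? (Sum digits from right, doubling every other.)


Luhn sum = 41
41 mod 10 = 1

Invalid (Luhn sum mod 10 = 1)


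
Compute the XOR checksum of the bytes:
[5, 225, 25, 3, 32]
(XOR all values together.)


XOR chain: 5 ^ 225 ^ 25 ^ 3 ^ 32 = 222

222


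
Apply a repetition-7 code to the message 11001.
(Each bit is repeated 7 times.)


Each bit -> 7 copies

11111111111111000000000000001111111


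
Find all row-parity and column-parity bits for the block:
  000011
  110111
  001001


Row parities: 010
Column parities: 111101

Row P: 010, Col P: 111101, Corner: 1


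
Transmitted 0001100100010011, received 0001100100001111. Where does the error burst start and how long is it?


XOR: 0000000000011100

Burst at position 11, length 3


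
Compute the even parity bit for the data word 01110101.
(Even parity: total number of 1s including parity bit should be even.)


Number of 1s in data: 5
Parity bit: 1

1


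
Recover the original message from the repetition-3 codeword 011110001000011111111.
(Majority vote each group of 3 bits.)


Groups: 011, 110, 001, 000, 011, 111, 111
Majority votes: 1100111

1100111


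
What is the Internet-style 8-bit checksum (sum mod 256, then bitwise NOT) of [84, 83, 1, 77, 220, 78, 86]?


Sum = 629 mod 256 = 117
Complement = 138

138


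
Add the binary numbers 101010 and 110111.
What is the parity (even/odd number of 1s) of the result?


101010 = 42
110111 = 55
Sum = 97 = 1100001
1s count = 3

odd parity (3 ones in 1100001)


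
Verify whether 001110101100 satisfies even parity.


Number of 1s: 6

Yes, parity is correct (6 ones)


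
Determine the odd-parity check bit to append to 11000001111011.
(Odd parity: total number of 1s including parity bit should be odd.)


Number of 1s in data: 8
Parity bit: 1

1


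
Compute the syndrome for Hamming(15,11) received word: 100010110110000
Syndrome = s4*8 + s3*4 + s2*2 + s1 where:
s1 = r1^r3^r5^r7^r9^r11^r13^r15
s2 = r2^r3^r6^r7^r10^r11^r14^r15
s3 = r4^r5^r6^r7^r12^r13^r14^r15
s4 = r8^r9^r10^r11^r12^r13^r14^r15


s1=0, s2=1, s3=0, s4=1

Syndrome = 10 (error at position 10)


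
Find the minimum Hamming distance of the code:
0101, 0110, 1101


Comparing all pairs, minimum distance: 1
Can detect 0 errors, correct 0 errors

1


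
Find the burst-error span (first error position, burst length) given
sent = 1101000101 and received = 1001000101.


XOR: 0100000000

Burst at position 1, length 1


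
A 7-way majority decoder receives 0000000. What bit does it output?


Ones: 0 out of 7
Threshold: 4

0 (0/7 voted 1)


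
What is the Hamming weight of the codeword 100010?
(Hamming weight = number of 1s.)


Counting 1s in 100010

2


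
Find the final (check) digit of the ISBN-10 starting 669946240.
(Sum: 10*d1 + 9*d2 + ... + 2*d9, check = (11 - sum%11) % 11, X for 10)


Weighted sum: 323
323 mod 11 = 4

Check digit: 7


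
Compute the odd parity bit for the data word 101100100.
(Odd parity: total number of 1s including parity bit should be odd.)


Number of 1s in data: 4
Parity bit: 1

1


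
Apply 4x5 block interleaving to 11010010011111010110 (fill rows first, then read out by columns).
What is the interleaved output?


Matrix:
  11010
  01001
  11110
  10110
Read columns: 10111110001110110100

10111110001110110100


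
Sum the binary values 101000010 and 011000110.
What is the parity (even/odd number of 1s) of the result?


101000010 = 322
011000110 = 198
Sum = 520 = 1000001000
1s count = 2

even parity (2 ones in 1000001000)


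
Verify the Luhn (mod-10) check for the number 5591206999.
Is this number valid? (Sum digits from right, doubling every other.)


Luhn sum = 50
50 mod 10 = 0

Valid (Luhn sum mod 10 = 0)


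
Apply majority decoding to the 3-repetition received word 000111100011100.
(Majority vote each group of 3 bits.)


Groups: 000, 111, 100, 011, 100
Majority votes: 01010

01010


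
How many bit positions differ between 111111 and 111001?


XOR: 000110
Count of 1s: 2

2


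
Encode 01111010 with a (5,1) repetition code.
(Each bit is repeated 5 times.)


Each bit -> 5 copies

0000011111111111111111111000001111100000


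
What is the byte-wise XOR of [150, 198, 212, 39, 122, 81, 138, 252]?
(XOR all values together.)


XOR chain: 150 ^ 198 ^ 212 ^ 39 ^ 122 ^ 81 ^ 138 ^ 252 = 254

254


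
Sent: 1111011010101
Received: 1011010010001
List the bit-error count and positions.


XOR: 0100001000100

3 error(s) at position(s): 1, 6, 10


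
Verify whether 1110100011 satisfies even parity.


Number of 1s: 6

Yes, parity is correct (6 ones)


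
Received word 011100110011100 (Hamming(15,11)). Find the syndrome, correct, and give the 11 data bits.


Syndrome = 0: no error detected

Data: 10010011100 (no errors)


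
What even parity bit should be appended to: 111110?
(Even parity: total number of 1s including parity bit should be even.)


Number of 1s in data: 5
Parity bit: 1

1


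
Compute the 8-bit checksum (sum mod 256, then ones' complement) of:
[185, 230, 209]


Sum = 624 mod 256 = 112
Complement = 143

143


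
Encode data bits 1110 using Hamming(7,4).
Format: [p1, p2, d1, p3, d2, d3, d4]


Parity bits: p1=0, p2=0, p3=0

0010110


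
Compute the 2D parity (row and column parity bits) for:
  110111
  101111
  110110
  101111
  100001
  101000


Row parities: 110100
Column parities: 001000

Row P: 110100, Col P: 001000, Corner: 1


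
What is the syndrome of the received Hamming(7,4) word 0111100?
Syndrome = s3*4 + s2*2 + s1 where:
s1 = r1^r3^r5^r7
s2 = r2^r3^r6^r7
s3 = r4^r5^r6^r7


s1=0, s2=0, s3=0

Syndrome = 0 (no error)


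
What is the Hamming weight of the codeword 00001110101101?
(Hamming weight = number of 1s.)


Counting 1s in 00001110101101

7


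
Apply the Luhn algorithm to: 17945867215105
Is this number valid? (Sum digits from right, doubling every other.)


Luhn sum = 53
53 mod 10 = 3

Invalid (Luhn sum mod 10 = 3)


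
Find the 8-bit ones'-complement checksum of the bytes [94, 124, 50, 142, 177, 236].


Sum = 823 mod 256 = 55
Complement = 200

200


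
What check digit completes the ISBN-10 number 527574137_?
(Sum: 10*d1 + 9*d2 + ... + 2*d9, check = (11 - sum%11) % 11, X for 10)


Weighted sum: 248
248 mod 11 = 6

Check digit: 5


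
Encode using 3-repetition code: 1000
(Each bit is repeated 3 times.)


Each bit -> 3 copies

111000000000


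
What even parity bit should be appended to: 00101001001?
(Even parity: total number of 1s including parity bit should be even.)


Number of 1s in data: 4
Parity bit: 0

0


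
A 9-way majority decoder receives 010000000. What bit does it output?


Ones: 1 out of 9
Threshold: 5

0 (1/9 voted 1)


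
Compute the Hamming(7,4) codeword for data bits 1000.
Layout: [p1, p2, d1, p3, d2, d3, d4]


Parity bits: p1=1, p2=1, p3=0

1110000


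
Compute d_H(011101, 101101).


XOR: 110000
Count of 1s: 2

2


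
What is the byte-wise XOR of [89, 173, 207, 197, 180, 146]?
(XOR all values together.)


XOR chain: 89 ^ 173 ^ 207 ^ 197 ^ 180 ^ 146 = 216

216


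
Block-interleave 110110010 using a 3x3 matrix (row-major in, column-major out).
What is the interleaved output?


Matrix:
  110
  110
  010
Read columns: 110111000

110111000


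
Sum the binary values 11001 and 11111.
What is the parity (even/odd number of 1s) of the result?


11001 = 25
11111 = 31
Sum = 56 = 111000
1s count = 3

odd parity (3 ones in 111000)


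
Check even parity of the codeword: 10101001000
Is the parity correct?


Number of 1s: 4

Yes, parity is correct (4 ones)


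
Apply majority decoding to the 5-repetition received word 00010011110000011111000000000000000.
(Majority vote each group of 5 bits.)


Groups: 00010, 01111, 00000, 11111, 00000, 00000, 00000
Majority votes: 0101000

0101000


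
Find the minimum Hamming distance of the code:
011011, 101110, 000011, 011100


Comparing all pairs, minimum distance: 2
Can detect 1 errors, correct 0 errors

2


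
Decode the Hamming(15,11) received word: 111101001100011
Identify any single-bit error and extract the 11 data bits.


Syndrome = 0: no error detected

Data: 10101100011 (no errors)


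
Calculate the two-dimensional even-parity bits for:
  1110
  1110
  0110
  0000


Row parities: 1100
Column parities: 0110

Row P: 1100, Col P: 0110, Corner: 0


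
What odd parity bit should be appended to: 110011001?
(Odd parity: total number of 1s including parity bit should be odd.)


Number of 1s in data: 5
Parity bit: 0

0


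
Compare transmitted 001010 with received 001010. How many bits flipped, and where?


XOR: 000000

0 errors (received matches sent)


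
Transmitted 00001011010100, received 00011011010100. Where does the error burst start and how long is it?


XOR: 00010000000000

Burst at position 3, length 1


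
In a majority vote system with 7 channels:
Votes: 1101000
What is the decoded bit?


Ones: 3 out of 7
Threshold: 4

0 (3/7 voted 1)


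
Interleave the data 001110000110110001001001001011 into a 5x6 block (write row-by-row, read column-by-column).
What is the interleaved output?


Matrix:
  001110
  000110
  110001
  001001
  001011
Read columns: 001000010010011110001100100111

001000010010011110001100100111


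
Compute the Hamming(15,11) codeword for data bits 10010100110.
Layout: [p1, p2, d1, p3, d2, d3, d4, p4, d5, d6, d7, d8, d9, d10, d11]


Parity bits: p1=1, p2=0, p3=1, p4=1

101100110100110


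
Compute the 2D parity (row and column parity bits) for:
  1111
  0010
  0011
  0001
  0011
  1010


Row parities: 010100
Column parities: 0110

Row P: 010100, Col P: 0110, Corner: 0


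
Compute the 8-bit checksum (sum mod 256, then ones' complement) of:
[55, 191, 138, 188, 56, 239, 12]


Sum = 879 mod 256 = 111
Complement = 144

144


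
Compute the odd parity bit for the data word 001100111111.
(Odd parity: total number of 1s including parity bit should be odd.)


Number of 1s in data: 8
Parity bit: 1

1


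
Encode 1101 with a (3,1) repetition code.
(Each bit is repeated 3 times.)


Each bit -> 3 copies

111111000111


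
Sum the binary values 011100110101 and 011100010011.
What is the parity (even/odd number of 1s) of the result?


011100110101 = 1845
011100010011 = 1811
Sum = 3656 = 111001001000
1s count = 5

odd parity (5 ones in 111001001000)


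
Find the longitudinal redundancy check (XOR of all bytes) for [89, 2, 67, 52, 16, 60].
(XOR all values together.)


XOR chain: 89 ^ 2 ^ 67 ^ 52 ^ 16 ^ 60 = 0

0


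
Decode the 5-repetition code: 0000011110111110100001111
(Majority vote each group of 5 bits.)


Groups: 00000, 11110, 11111, 01000, 01111
Majority votes: 01101

01101


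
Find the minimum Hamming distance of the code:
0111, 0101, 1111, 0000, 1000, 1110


Comparing all pairs, minimum distance: 1
Can detect 0 errors, correct 0 errors

1


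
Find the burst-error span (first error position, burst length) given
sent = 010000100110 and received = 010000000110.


XOR: 000000100000

Burst at position 6, length 1


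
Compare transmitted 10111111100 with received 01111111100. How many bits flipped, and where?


XOR: 11000000000

2 error(s) at position(s): 0, 1


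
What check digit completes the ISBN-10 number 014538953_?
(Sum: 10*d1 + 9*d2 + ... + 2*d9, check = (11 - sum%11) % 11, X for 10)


Weighted sum: 191
191 mod 11 = 4

Check digit: 7


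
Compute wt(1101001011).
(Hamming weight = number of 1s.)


Counting 1s in 1101001011

6


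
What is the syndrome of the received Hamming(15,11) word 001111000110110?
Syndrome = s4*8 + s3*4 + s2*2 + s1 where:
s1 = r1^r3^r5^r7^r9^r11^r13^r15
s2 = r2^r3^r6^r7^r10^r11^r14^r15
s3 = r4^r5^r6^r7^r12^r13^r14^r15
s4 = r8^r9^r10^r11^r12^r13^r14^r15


s1=0, s2=1, s3=1, s4=0

Syndrome = 6 (error at position 6)


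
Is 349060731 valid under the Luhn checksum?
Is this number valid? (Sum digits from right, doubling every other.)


Luhn sum = 40
40 mod 10 = 0

Valid (Luhn sum mod 10 = 0)


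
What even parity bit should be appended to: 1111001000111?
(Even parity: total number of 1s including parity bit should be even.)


Number of 1s in data: 8
Parity bit: 0

0


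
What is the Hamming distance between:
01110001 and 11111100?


XOR: 10001101
Count of 1s: 4

4


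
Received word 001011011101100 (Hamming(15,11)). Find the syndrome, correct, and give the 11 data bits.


Syndrome = 10: error at position 10

Data: 11101001100 (corrected bit 10)


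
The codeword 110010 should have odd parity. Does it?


Number of 1s: 3

Yes, parity is correct (3 ones)


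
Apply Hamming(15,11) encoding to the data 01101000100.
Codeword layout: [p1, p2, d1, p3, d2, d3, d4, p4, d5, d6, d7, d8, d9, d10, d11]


Parity bits: p1=1, p2=1, p3=1, p4=0

110111001000100


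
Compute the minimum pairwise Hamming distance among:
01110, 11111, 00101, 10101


Comparing all pairs, minimum distance: 1
Can detect 0 errors, correct 0 errors

1


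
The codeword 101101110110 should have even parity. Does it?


Number of 1s: 8

Yes, parity is correct (8 ones)


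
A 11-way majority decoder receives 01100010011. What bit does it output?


Ones: 5 out of 11
Threshold: 6

0 (5/11 voted 1)


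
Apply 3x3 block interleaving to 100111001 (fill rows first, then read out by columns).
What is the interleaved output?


Matrix:
  100
  111
  001
Read columns: 110010011

110010011


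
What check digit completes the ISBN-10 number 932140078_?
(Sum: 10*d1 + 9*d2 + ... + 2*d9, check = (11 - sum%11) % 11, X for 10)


Weighted sum: 201
201 mod 11 = 3

Check digit: 8


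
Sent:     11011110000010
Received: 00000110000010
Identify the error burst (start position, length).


XOR: 11011000000000

Burst at position 0, length 5


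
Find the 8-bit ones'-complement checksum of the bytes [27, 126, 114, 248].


Sum = 515 mod 256 = 3
Complement = 252

252


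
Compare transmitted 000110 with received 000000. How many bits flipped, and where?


XOR: 000110

2 error(s) at position(s): 3, 4


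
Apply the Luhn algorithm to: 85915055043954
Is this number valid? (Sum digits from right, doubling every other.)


Luhn sum = 53
53 mod 10 = 3

Invalid (Luhn sum mod 10 = 3)


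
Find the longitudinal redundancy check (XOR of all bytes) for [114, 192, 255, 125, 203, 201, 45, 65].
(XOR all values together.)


XOR chain: 114 ^ 192 ^ 255 ^ 125 ^ 203 ^ 201 ^ 45 ^ 65 = 94

94


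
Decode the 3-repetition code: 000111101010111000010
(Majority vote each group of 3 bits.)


Groups: 000, 111, 101, 010, 111, 000, 010
Majority votes: 0110100

0110100


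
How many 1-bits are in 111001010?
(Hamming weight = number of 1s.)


Counting 1s in 111001010

5


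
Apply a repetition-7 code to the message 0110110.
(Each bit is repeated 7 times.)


Each bit -> 7 copies

0000000111111111111110000000111111111111110000000


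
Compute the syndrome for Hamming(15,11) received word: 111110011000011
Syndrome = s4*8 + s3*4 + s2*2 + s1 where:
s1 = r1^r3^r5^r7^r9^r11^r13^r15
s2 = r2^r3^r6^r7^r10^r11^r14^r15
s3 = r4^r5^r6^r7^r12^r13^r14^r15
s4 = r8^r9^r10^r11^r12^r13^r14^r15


s1=1, s2=0, s3=0, s4=0

Syndrome = 1 (error at position 1)


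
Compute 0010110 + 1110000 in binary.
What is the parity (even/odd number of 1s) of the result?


0010110 = 22
1110000 = 112
Sum = 134 = 10000110
1s count = 3

odd parity (3 ones in 10000110)


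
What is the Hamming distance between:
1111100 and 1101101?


XOR: 0010001
Count of 1s: 2

2


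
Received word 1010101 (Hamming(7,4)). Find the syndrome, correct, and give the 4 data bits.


Syndrome = 0: no error detected

Data: 1101 (no errors)


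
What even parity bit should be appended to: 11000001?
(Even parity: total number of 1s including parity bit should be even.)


Number of 1s in data: 3
Parity bit: 1

1


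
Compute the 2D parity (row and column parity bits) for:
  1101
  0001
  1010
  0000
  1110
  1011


Row parities: 110011
Column parities: 0011

Row P: 110011, Col P: 0011, Corner: 0


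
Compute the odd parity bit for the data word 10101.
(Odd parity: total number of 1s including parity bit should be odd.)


Number of 1s in data: 3
Parity bit: 0

0


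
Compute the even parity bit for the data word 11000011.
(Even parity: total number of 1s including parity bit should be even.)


Number of 1s in data: 4
Parity bit: 0

0


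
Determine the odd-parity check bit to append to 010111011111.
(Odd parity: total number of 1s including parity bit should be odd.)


Number of 1s in data: 9
Parity bit: 0

0


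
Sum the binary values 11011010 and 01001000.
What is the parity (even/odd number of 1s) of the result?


11011010 = 218
01001000 = 72
Sum = 290 = 100100010
1s count = 3

odd parity (3 ones in 100100010)


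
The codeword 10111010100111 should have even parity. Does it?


Number of 1s: 9

No, parity error (9 ones)


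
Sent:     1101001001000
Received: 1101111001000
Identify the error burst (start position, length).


XOR: 0000110000000

Burst at position 4, length 2


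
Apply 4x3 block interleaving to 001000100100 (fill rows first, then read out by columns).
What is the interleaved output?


Matrix:
  001
  000
  100
  100
Read columns: 001100001000

001100001000


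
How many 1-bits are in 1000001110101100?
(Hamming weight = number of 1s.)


Counting 1s in 1000001110101100

7


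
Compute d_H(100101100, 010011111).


XOR: 110110011
Count of 1s: 6

6


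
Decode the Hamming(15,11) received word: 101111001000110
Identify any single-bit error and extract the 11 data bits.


Syndrome = 15: error at position 15

Data: 11101000111 (corrected bit 15)


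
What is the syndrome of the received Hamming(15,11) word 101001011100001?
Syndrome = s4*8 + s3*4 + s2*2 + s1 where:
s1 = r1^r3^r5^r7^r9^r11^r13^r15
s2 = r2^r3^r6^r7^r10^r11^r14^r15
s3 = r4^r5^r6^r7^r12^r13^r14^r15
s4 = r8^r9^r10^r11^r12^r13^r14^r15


s1=0, s2=0, s3=0, s4=0

Syndrome = 0 (no error)


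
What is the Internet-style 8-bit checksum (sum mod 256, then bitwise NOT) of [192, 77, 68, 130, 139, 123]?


Sum = 729 mod 256 = 217
Complement = 38

38


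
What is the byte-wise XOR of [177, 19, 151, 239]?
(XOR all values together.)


XOR chain: 177 ^ 19 ^ 151 ^ 239 = 218

218


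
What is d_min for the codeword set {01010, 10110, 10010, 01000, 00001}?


Comparing all pairs, minimum distance: 1
Can detect 0 errors, correct 0 errors

1


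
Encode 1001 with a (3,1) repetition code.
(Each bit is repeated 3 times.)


Each bit -> 3 copies

111000000111


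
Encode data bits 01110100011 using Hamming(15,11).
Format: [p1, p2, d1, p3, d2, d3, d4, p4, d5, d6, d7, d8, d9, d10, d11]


Parity bits: p1=1, p2=1, p3=1, p4=1

110111110100011


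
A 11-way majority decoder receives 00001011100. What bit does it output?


Ones: 4 out of 11
Threshold: 6

0 (4/11 voted 1)


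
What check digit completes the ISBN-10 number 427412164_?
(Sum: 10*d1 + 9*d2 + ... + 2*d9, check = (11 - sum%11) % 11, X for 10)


Weighted sum: 188
188 mod 11 = 1

Check digit: X


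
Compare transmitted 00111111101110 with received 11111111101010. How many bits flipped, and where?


XOR: 11000000000100

3 error(s) at position(s): 0, 1, 11


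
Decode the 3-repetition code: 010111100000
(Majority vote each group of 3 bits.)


Groups: 010, 111, 100, 000
Majority votes: 0100

0100


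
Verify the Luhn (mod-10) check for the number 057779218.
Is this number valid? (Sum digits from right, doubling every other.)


Luhn sum = 41
41 mod 10 = 1

Invalid (Luhn sum mod 10 = 1)


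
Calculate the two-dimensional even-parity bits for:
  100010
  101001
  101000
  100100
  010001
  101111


Row parities: 010001
Column parities: 111001

Row P: 010001, Col P: 111001, Corner: 0


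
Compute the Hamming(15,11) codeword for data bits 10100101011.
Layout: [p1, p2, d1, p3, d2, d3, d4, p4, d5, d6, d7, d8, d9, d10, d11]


Parity bits: p1=0, p2=1, p3=0, p4=0

011001000101011


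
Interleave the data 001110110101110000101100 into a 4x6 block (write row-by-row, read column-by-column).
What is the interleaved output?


Matrix:
  001110
  110101
  110000
  101100
Read columns: 011101101001110110000100

011101101001110110000100


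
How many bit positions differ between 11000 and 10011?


XOR: 01011
Count of 1s: 3

3


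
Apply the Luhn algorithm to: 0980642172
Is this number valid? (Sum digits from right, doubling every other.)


Luhn sum = 35
35 mod 10 = 5

Invalid (Luhn sum mod 10 = 5)


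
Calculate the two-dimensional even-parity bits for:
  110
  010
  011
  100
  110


Row parities: 01010
Column parities: 101

Row P: 01010, Col P: 101, Corner: 0


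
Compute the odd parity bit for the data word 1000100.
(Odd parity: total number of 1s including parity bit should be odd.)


Number of 1s in data: 2
Parity bit: 1

1


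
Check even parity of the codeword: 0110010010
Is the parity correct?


Number of 1s: 4

Yes, parity is correct (4 ones)


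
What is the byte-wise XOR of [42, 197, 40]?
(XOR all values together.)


XOR chain: 42 ^ 197 ^ 40 = 199

199


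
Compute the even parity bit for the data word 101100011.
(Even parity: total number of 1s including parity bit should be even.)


Number of 1s in data: 5
Parity bit: 1

1


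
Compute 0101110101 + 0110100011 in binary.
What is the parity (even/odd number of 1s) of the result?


0101110101 = 373
0110100011 = 419
Sum = 792 = 1100011000
1s count = 4

even parity (4 ones in 1100011000)


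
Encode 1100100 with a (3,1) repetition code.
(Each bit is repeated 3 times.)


Each bit -> 3 copies

111111000000111000000


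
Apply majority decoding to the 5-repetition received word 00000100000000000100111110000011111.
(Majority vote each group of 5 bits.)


Groups: 00000, 10000, 00000, 00100, 11111, 00000, 11111
Majority votes: 0000101

0000101


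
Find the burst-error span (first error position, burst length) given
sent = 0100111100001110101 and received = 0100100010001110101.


XOR: 0000011110000000000

Burst at position 5, length 4


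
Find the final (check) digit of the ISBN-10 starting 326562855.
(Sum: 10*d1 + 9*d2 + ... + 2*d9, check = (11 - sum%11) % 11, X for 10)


Weighted sum: 234
234 mod 11 = 3

Check digit: 8


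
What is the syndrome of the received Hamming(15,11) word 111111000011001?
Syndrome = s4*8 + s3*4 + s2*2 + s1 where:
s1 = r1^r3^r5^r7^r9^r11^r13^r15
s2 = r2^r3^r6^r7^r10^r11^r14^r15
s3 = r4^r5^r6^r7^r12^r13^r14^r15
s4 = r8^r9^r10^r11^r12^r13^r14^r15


s1=1, s2=1, s3=1, s4=1

Syndrome = 15 (error at position 15)


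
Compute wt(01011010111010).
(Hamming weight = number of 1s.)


Counting 1s in 01011010111010

8


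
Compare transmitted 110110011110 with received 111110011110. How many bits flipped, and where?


XOR: 001000000000

1 error(s) at position(s): 2


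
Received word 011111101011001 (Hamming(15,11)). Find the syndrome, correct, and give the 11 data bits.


Syndrome = 0: no error detected

Data: 11111011001 (no errors)


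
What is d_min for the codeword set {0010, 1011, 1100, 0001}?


Comparing all pairs, minimum distance: 2
Can detect 1 errors, correct 0 errors

2


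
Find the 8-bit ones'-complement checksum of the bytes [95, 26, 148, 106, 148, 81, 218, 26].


Sum = 848 mod 256 = 80
Complement = 175

175


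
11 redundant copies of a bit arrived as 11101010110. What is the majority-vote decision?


Ones: 7 out of 11
Threshold: 6

1 (7/11 voted 1)


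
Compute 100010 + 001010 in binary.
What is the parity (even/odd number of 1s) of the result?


100010 = 34
001010 = 10
Sum = 44 = 101100
1s count = 3

odd parity (3 ones in 101100)


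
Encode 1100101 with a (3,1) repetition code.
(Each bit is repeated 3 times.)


Each bit -> 3 copies

111111000000111000111


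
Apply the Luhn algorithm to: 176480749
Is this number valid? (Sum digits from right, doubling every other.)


Luhn sum = 52
52 mod 10 = 2

Invalid (Luhn sum mod 10 = 2)


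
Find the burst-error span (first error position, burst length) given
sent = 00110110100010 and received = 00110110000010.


XOR: 00000000100000

Burst at position 8, length 1


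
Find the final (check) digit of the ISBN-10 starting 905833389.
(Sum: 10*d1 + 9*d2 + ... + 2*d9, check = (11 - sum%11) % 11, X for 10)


Weighted sum: 273
273 mod 11 = 9

Check digit: 2


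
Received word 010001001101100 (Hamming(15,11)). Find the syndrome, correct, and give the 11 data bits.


Syndrome = 6: error at position 6

Data: 00001101100 (corrected bit 6)


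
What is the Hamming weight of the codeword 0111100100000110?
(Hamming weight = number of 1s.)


Counting 1s in 0111100100000110

7


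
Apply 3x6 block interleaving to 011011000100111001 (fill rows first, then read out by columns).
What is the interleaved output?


Matrix:
  011011
  000100
  111001
Read columns: 001101101010100101

001101101010100101


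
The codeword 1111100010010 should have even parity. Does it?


Number of 1s: 7

No, parity error (7 ones)


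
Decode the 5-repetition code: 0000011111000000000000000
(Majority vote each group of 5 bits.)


Groups: 00000, 11111, 00000, 00000, 00000
Majority votes: 01000

01000


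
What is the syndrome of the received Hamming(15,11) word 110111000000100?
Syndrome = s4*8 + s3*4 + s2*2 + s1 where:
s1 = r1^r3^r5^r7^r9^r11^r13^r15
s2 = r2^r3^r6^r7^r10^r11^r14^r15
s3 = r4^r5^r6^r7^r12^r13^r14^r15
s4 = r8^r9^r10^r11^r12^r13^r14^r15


s1=1, s2=0, s3=0, s4=1

Syndrome = 9 (error at position 9)


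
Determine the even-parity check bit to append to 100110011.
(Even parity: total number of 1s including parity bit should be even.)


Number of 1s in data: 5
Parity bit: 1

1


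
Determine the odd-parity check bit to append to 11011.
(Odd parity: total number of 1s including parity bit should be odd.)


Number of 1s in data: 4
Parity bit: 1

1


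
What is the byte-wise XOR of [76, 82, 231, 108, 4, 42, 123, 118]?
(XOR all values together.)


XOR chain: 76 ^ 82 ^ 231 ^ 108 ^ 4 ^ 42 ^ 123 ^ 118 = 182

182


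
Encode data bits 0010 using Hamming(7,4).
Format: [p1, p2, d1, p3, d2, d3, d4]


Parity bits: p1=0, p2=1, p3=1

0101010


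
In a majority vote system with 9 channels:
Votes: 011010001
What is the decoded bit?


Ones: 4 out of 9
Threshold: 5

0 (4/9 voted 1)


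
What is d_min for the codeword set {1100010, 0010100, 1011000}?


Comparing all pairs, minimum distance: 3
Can detect 2 errors, correct 1 errors

3
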